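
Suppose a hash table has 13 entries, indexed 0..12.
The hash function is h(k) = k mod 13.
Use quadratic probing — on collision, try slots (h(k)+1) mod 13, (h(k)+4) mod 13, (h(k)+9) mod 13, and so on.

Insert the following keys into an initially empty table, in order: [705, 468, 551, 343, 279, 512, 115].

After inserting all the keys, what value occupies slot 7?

279

705: h=3 => slot 3
468: h=0 => slot 0
551: h=5 => slot 5
343: h=5, probe 5,6 => slot 6
279: h=6, probe 6,7 => slot 7
512: h=5, probe 5,6,9 => slot 9
115: h=11 => slot 11
Table: [468, —, —, 705, —, 551, 343, 279, —, 512, —, 115, —]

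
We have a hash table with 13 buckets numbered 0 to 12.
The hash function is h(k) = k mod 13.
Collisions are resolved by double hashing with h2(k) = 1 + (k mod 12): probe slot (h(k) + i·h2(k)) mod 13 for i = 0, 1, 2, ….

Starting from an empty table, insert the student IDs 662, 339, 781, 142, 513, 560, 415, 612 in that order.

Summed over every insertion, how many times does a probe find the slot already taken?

9

Insert 662: h=12, slot 12 empty => index 12.
Insert 339: h=1, slot 1 empty => index 1.
Insert 781: h=1, h2=2, slot 1 occupied => index 3.
Insert 142: h=12, h2=11, slot 12 occupied => index 10.
Insert 513: h=6, slot 6 empty => index 6.
Insert 560: h=1, h2=9, slots 1,10,6 occupied => index 2.
Insert 415: h=12, h2=8, slot 12 occupied => index 7.
Insert 612: h=1, h2=1, slots 1,2,3 occupied => index 4.
Table: [—, 339, 560, 781, 612, —, 513, 415, —, —, 142, —, 662]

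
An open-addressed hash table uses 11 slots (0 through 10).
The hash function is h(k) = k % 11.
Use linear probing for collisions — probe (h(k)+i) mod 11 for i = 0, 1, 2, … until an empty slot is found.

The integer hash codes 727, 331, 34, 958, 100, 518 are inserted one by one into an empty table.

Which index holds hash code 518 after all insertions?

6

Insert 727: h=1, slot 1 empty => index 1.
Insert 331: h=1, slot 1 occupied => index 2.
Insert 34: h=1, slots 1,2 occupied => index 3.
Insert 958: h=1, slots 1,2,3 occupied => index 4.
Insert 100: h=1, slots 1,2,3,4 occupied => index 5.
Insert 518: h=1, slots 1,2,3,4,5 occupied => index 6.
Table: [∅, 727, 331, 34, 958, 100, 518, ∅, ∅, ∅, ∅]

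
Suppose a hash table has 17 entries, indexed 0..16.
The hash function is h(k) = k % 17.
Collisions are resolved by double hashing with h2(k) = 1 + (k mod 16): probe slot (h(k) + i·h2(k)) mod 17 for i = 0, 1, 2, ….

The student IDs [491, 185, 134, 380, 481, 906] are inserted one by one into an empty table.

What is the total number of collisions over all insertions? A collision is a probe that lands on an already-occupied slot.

Insert 491: h=15, slot 15 empty -> index 15.
Insert 185: h=15, h2=10, slot 15 occupied -> index 8.
Insert 134: h=15, h2=7, slot 15 occupied -> index 5.
Insert 380: h=6, slot 6 empty -> index 6.
Insert 481: h=5, h2=2, slot 5 occupied -> index 7.
Insert 906: h=5, h2=11, slot 5 occupied -> index 16.
Table: [—, —, —, —, —, 134, 380, 481, 185, —, —, —, —, —, —, 491, 906]

4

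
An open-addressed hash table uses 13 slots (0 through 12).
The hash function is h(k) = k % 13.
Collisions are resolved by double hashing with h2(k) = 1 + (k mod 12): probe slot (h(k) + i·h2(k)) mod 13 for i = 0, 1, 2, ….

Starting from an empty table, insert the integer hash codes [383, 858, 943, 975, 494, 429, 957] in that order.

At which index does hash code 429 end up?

10

Insert 383: h=6, slot 6 empty => index 6.
Insert 858: h=0, slot 0 empty => index 0.
Insert 943: h=7, slot 7 empty => index 7.
Insert 975: h=0, h2=4, slot 0 occupied => index 4.
Insert 494: h=0, h2=3, slot 0 occupied => index 3.
Insert 429: h=0, h2=10, slot 0 occupied => index 10.
Insert 957: h=8, slot 8 empty => index 8.
Table: [858, -, -, 494, 975, -, 383, 943, 957, -, 429, -, -]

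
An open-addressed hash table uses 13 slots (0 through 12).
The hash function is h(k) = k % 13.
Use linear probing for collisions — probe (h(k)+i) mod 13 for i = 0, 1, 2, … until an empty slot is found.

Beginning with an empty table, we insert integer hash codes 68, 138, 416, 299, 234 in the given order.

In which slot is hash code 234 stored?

68: h=3 -> slot 3
138: h=8 -> slot 8
416: h=0 -> slot 0
299: h=0, probe 0,1 -> slot 1
234: h=0, probe 0,1,2 -> slot 2
Table: [416, 299, 234, 68, —, —, —, —, 138, —, —, —, —]

2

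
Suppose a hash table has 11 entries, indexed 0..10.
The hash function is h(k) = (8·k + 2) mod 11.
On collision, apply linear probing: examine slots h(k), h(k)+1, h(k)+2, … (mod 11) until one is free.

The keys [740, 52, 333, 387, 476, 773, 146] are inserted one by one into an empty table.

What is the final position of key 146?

9

740 hashes to 4; slot 4 is free -> place at 4.
52 hashes to 0; slot 0 is free -> place at 0.
333 hashes to 4; 4 taken -> place at 5.
387 hashes to 7; slot 7 is free -> place at 7.
476 hashes to 4; 4,5 taken -> place at 6.
773 hashes to 4; 4,5,6,7 taken -> place at 8.
146 hashes to 4; 4,5,6,7,8 taken -> place at 9.
Table: [52, -, -, -, 740, 333, 476, 387, 773, 146, -]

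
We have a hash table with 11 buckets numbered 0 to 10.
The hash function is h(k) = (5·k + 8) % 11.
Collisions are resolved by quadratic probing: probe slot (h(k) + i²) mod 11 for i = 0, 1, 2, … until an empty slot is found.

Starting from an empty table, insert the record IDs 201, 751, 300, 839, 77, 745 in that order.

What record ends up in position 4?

745

201 hashes to 1; slot 1 is free => place at 1.
751 hashes to 1; 1 taken => place at 2.
300 hashes to 1; 1,2 taken => place at 5.
839 hashes to 1; 1,2,5 taken => place at 10.
77 hashes to 8; slot 8 is free => place at 8.
745 hashes to 4; slot 4 is free => place at 4.
Table: [_, 201, 751, _, 745, 300, _, _, 77, _, 839]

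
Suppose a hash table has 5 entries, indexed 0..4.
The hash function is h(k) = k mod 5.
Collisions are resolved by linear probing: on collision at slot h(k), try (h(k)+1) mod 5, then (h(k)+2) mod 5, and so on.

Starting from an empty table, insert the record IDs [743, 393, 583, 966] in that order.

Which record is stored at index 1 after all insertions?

966

Insert 743: h=3, slot 3 empty -> index 3.
Insert 393: h=3, slot 3 occupied -> index 4.
Insert 583: h=3, slots 3,4 occupied -> index 0.
Insert 966: h=1, slot 1 empty -> index 1.
Table: [583, 966, ∅, 743, 393]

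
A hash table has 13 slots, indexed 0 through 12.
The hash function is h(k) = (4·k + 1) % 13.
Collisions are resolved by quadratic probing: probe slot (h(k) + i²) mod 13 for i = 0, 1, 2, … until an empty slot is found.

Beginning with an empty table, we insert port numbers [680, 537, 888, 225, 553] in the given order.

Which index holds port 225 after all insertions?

0

680 hashes to 4; slot 4 is free => place at 4.
537 hashes to 4; 4 taken => place at 5.
888 hashes to 4; 4,5 taken => place at 8.
225 hashes to 4; 4,5,8 taken => place at 0.
553 hashes to 3; slot 3 is free => place at 3.
Table: [225, ∅, ∅, 553, 680, 537, ∅, ∅, 888, ∅, ∅, ∅, ∅]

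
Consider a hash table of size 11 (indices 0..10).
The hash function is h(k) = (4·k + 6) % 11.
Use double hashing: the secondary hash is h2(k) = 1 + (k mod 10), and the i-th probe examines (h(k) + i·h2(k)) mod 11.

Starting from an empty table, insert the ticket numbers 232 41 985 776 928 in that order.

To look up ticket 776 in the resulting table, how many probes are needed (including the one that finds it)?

232: h=10 → slot 10
41: h=5 → slot 5
985: h=8 → slot 8
776: h=8, h2=7, probe 8,4 → slot 4
928: h=0 → slot 0
Table: [928, —, —, —, 776, 41, —, —, 985, —, 232]
Lookup 776: h=8, h2=7, probe 8,4 → found at 4.

2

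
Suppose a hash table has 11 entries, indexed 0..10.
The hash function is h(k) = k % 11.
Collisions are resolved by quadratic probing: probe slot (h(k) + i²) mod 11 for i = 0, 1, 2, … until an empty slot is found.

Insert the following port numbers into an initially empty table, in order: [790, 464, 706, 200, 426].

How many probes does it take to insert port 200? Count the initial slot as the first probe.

Insert 790: h=9, slot 9 empty => index 9.
Insert 464: h=2, slot 2 empty => index 2.
Insert 706: h=2, slot 2 occupied => index 3.
Insert 200: h=2, slots 2,3 occupied => index 6.
Insert 426: h=8, slot 8 empty => index 8.
Table: [-, -, 464, 706, -, -, 200, -, 426, 790, -]

3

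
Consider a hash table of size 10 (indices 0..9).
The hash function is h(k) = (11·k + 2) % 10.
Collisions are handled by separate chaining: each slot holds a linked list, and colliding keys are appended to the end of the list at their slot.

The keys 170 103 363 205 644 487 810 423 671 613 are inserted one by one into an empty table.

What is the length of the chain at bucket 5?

170 → bucket 2
103 → bucket 5
363 → bucket 5 (collision)
205 → bucket 7
644 → bucket 6
487 → bucket 9
810 → bucket 2 (collision)
423 → bucket 5 (collision)
671 → bucket 3
613 → bucket 5 (collision)
Final buckets:
0: .
1: .
2: 170 -> 810
3: 671
4: .
5: 103 -> 363 -> 423 -> 613
6: 644
7: 205
8: .
9: 487

4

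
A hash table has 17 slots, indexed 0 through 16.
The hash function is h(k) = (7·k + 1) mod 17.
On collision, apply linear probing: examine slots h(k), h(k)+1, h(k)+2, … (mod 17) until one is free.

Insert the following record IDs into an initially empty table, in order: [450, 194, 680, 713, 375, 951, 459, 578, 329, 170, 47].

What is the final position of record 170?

Insert 450: h=6, slot 6 empty → index 6.
Insert 194: h=16, slot 16 empty → index 16.
Insert 680: h=1, slot 1 empty → index 1.
Insert 713: h=11, slot 11 empty → index 11.
Insert 375: h=8, slot 8 empty → index 8.
Insert 951: h=11, slot 11 occupied → index 12.
Insert 459: h=1, slot 1 occupied → index 2.
Insert 578: h=1, slots 1,2 occupied → index 3.
Insert 329: h=9, slot 9 empty → index 9.
Insert 170: h=1, slots 1,2,3 occupied → index 4.
Insert 47: h=7, slot 7 empty → index 7.
Table: [-, 680, 459, 578, 170, -, 450, 47, 375, 329, -, 713, 951, -, -, -, 194]

4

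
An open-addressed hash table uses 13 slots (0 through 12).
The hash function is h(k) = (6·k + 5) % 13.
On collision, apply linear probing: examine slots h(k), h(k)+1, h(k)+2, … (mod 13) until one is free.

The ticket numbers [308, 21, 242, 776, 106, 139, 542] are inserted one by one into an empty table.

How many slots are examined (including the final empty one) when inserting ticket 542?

4

308 hashes to 7; slot 7 is free → place at 7.
21 hashes to 1; slot 1 is free → place at 1.
242 hashes to 1; 1 taken → place at 2.
776 hashes to 7; 7 taken → place at 8.
106 hashes to 4; slot 4 is free → place at 4.
139 hashes to 7; 7,8 taken → place at 9.
542 hashes to 7; 7,8,9 taken → place at 10.
Table: [-, 21, 242, -, 106, -, -, 308, 776, 139, 542, -, -]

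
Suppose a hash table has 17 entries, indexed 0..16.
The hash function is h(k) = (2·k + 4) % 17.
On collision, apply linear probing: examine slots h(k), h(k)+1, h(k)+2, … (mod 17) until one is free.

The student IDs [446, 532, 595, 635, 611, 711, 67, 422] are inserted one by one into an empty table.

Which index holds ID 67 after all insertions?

446 hashes to 12; slot 12 is free => place at 12.
532 hashes to 14; slot 14 is free => place at 14.
595 hashes to 4; slot 4 is free => place at 4.
635 hashes to 16; slot 16 is free => place at 16.
611 hashes to 2; slot 2 is free => place at 2.
711 hashes to 15; slot 15 is free => place at 15.
67 hashes to 2; 2 taken => place at 3.
422 hashes to 15; 15,16 taken => place at 0.
Table: [422, —, 611, 67, 595, —, —, —, —, —, —, —, 446, —, 532, 711, 635]

3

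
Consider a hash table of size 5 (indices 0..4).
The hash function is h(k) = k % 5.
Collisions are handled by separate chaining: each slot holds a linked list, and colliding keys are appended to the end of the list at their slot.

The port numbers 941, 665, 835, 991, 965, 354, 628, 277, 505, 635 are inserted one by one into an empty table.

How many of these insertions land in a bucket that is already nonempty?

Insert 941: h=1, bucket 1 empty → new chain.
Insert 665: h=0, bucket 0 empty → new chain.
Insert 835: h=0, bucket 0 nonempty → append to chain.
Insert 991: h=1, bucket 1 nonempty → append to chain.
Insert 965: h=0, bucket 0 nonempty → append to chain.
Insert 354: h=4, bucket 4 empty → new chain.
Insert 628: h=3, bucket 3 empty → new chain.
Insert 277: h=2, bucket 2 empty → new chain.
Insert 505: h=0, bucket 0 nonempty → append to chain.
Insert 635: h=0, bucket 0 nonempty → append to chain.
Final buckets:
0: 665 -> 835 -> 965 -> 505 -> 635
1: 941 -> 991
2: 277
3: 628
4: 354

5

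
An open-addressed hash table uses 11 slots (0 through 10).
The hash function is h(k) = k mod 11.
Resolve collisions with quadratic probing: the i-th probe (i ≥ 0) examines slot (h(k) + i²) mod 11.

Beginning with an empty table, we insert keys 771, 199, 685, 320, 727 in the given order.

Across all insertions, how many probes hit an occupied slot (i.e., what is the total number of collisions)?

6

Insert 771: h=1, slot 1 empty → index 1.
Insert 199: h=1, slot 1 occupied → index 2.
Insert 685: h=3, slot 3 empty → index 3.
Insert 320: h=1, slots 1,2 occupied → index 5.
Insert 727: h=1, slots 1,2,5 occupied → index 10.
Table: [—, 771, 199, 685, —, 320, —, —, —, —, 727]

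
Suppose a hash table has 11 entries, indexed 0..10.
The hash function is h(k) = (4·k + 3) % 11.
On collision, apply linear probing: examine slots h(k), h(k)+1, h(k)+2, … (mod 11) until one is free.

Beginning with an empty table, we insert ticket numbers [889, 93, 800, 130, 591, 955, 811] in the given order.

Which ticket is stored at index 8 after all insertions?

Insert 889: h=6, slot 6 empty -> index 6.
Insert 93: h=1, slot 1 empty -> index 1.
Insert 800: h=2, slot 2 empty -> index 2.
Insert 130: h=6, slot 6 occupied -> index 7.
Insert 591: h=2, slot 2 occupied -> index 3.
Insert 955: h=6, slots 6,7 occupied -> index 8.
Insert 811: h=2, slots 2,3 occupied -> index 4.
Table: [-, 93, 800, 591, 811, -, 889, 130, 955, -, -]

955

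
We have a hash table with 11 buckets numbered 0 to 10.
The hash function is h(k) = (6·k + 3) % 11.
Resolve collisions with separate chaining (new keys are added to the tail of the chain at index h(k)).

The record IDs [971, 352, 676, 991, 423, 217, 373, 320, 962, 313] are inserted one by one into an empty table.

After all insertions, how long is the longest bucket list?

4

Insert 971: h=10, bucket 10 empty -> new chain.
Insert 352: h=3, bucket 3 empty -> new chain.
Insert 676: h=0, bucket 0 empty -> new chain.
Insert 991: h=9, bucket 9 empty -> new chain.
Insert 423: h=0, bucket 0 nonempty -> append to chain.
Insert 217: h=7, bucket 7 empty -> new chain.
Insert 373: h=8, bucket 8 empty -> new chain.
Insert 320: h=9, bucket 9 nonempty -> append to chain.
Insert 962: h=0, bucket 0 nonempty -> append to chain.
Insert 313: h=0, bucket 0 nonempty -> append to chain.
Final buckets:
0: 676 -> 423 -> 962 -> 313
1: -
2: -
3: 352
4: -
5: -
6: -
7: 217
8: 373
9: 991 -> 320
10: 971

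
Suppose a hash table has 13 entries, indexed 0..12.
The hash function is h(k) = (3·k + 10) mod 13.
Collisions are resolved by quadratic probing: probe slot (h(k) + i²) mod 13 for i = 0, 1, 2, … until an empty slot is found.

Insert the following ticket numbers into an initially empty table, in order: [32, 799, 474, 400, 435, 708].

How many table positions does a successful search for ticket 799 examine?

2

Insert 32: h=2, slot 2 empty → index 2.
Insert 799: h=2, slot 2 occupied → index 3.
Insert 474: h=2, slots 2,3 occupied → index 6.
Insert 400: h=1, slot 1 empty → index 1.
Insert 435: h=2, slots 2,3,6 occupied → index 11.
Insert 708: h=2, slots 2,3,6,11 occupied → index 5.
Table: [., 400, 32, 799, ., 708, 474, ., ., ., ., 435, .]
Lookup 799: h=2, probe 2,3 → found at 3.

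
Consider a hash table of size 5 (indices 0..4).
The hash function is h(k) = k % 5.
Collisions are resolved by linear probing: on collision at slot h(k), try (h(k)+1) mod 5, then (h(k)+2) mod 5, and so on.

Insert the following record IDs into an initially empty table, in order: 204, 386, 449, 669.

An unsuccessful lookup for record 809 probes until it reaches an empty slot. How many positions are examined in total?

204: h=4 -> slot 4
386: h=1 -> slot 1
449: h=4, probe 4,0 -> slot 0
669: h=4, probe 4,0,1,2 -> slot 2
Table: [449, 386, 669, ∅, 204]
Lookup 809: h=4, probe 4,0,1,2,3 → slot 3 empty, not found.

5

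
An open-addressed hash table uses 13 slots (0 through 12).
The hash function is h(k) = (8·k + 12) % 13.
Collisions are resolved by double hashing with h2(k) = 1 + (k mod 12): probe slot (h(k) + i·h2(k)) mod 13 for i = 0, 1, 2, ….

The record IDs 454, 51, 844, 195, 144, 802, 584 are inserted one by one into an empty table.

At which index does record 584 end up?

0

454: h=4 -> slot 4
51: h=4, h2=4, probe 4,8 -> slot 8
844: h=4, h2=5, probe 4,9 -> slot 9
195: h=12 -> slot 12
144: h=7 -> slot 7
802: h=6 -> slot 6
584: h=4, h2=9, probe 4,0 -> slot 0
Table: [584, -, -, -, 454, -, 802, 144, 51, 844, -, -, 195]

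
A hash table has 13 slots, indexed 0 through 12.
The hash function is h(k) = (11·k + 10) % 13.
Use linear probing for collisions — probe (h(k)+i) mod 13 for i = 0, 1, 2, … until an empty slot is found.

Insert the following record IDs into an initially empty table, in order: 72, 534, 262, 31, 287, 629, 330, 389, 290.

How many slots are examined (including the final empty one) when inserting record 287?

72: h=9 => slot 9
534: h=8 => slot 8
262: h=6 => slot 6
31: h=0 => slot 0
287: h=8, probe 8,9,10 => slot 10
629: h=0, probe 0,1 => slot 1
330: h=0, probe 0,1,2 => slot 2
389: h=12 => slot 12
290: h=2, probe 2,3 => slot 3
Table: [31, 629, 330, 290, _, _, 262, _, 534, 72, 287, _, 389]

3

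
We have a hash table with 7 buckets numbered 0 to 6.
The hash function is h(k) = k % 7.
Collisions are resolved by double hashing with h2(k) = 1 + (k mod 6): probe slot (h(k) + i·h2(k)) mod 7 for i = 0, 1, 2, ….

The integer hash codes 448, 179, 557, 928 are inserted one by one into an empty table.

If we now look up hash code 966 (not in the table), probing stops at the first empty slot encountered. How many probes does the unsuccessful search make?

2

448: h=0 => slot 0
179: h=4 => slot 4
557: h=4, h2=6, probe 4,3 => slot 3
928: h=4, h2=5, probe 4,2 => slot 2
Table: [448, ∅, 928, 557, 179, ∅, ∅]
Lookup 966: h=0, h2=1, probe 0,1 → slot 1 empty, not found.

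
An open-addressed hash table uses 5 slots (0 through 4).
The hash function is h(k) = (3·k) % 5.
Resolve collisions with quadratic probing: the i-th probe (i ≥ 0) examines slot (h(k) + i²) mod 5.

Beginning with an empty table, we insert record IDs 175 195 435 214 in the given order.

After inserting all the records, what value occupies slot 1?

175 hashes to 0; slot 0 is free → place at 0.
195 hashes to 0; 0 taken → place at 1.
435 hashes to 0; 0,1 taken → place at 4.
214 hashes to 2; slot 2 is free → place at 2.
Table: [175, 195, 214, _, 435]

195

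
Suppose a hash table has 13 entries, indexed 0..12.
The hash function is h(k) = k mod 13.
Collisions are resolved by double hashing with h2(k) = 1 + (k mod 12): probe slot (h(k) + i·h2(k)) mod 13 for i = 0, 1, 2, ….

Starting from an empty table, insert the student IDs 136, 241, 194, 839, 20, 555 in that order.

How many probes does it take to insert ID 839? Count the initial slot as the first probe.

Insert 136: h=6, slot 6 empty => index 6.
Insert 241: h=7, slot 7 empty => index 7.
Insert 194: h=12, slot 12 empty => index 12.
Insert 839: h=7, h2=12, slots 7,6 occupied => index 5.
Insert 20: h=7, h2=9, slot 7 occupied => index 3.
Insert 555: h=9, slot 9 empty => index 9.
Table: [∅, ∅, ∅, 20, ∅, 839, 136, 241, ∅, 555, ∅, ∅, 194]

3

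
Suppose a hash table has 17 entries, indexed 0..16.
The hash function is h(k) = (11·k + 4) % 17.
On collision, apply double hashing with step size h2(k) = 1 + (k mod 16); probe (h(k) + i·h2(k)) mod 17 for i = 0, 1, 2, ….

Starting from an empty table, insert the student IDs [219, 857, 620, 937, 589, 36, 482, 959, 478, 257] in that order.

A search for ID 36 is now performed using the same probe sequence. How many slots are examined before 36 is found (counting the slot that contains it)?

2

Insert 219: h=16, slot 16 empty => index 16.
Insert 857: h=13, slot 13 empty => index 13.
Insert 620: h=7, slot 7 empty => index 7.
Insert 937: h=9, slot 9 empty => index 9.
Insert 589: h=6, slot 6 empty => index 6.
Insert 36: h=9, h2=5, slot 9 occupied => index 14.
Insert 482: h=2, slot 2 empty => index 2.
Insert 959: h=13, h2=16, slot 13 occupied => index 12.
Insert 478: h=9, h2=15, slots 9,7 occupied => index 5.
Insert 257: h=9, h2=2, slot 9 occupied => index 11.
Table: [., ., 482, ., ., 478, 589, 620, ., 937, ., 257, 959, 857, 36, ., 219]
Lookup 36: h=9, h2=5, probe 9,14 → found at 14.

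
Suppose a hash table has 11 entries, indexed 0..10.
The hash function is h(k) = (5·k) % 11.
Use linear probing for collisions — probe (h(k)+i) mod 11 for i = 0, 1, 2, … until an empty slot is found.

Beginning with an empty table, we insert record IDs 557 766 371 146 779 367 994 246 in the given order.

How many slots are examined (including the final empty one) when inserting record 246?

Insert 557: h=2, slot 2 empty => index 2.
Insert 766: h=2, slot 2 occupied => index 3.
Insert 371: h=7, slot 7 empty => index 7.
Insert 146: h=4, slot 4 empty => index 4.
Insert 779: h=1, slot 1 empty => index 1.
Insert 367: h=9, slot 9 empty => index 9.
Insert 994: h=9, slot 9 occupied => index 10.
Insert 246: h=9, slots 9,10 occupied => index 0.
Table: [246, 779, 557, 766, 146, ∅, ∅, 371, ∅, 367, 994]

3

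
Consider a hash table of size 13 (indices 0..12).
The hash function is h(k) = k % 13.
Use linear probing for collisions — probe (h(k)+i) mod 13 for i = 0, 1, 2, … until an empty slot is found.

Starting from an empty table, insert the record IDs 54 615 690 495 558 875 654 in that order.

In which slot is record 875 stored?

Insert 54: h=2, slot 2 empty -> index 2.
Insert 615: h=4, slot 4 empty -> index 4.
Insert 690: h=1, slot 1 empty -> index 1.
Insert 495: h=1, slots 1,2 occupied -> index 3.
Insert 558: h=12, slot 12 empty -> index 12.
Insert 875: h=4, slot 4 occupied -> index 5.
Insert 654: h=4, slots 4,5 occupied -> index 6.
Table: [∅, 690, 54, 495, 615, 875, 654, ∅, ∅, ∅, ∅, ∅, 558]

5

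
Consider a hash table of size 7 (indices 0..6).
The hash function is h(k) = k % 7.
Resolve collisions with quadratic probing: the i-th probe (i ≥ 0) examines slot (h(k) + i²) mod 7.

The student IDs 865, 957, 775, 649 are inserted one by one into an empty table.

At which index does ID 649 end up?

2

Insert 865: h=4, slot 4 empty → index 4.
Insert 957: h=5, slot 5 empty → index 5.
Insert 775: h=5, slot 5 occupied → index 6.
Insert 649: h=5, slots 5,6 occupied → index 2.
Table: [—, —, 649, —, 865, 957, 775]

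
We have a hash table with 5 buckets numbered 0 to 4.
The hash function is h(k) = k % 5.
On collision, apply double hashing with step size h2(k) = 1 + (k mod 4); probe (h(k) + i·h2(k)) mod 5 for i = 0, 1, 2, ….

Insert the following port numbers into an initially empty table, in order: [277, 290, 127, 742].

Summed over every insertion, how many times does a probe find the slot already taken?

277: h=2 -> slot 2
290: h=0 -> slot 0
127: h=2, h2=4, probe 2,1 -> slot 1
742: h=2, h2=3, probe 2,0,3 -> slot 3
Table: [290, 127, 277, 742, .]

3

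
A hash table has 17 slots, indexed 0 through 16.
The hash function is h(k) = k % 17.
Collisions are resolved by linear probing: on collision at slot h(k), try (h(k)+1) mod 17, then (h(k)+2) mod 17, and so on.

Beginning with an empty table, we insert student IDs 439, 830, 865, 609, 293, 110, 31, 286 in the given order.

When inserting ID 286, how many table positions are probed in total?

Insert 439: h=14, slot 14 empty -> index 14.
Insert 830: h=14, slot 14 occupied -> index 15.
Insert 865: h=15, slot 15 occupied -> index 16.
Insert 609: h=14, slots 14,15,16 occupied -> index 0.
Insert 293: h=4, slot 4 empty -> index 4.
Insert 110: h=8, slot 8 empty -> index 8.
Insert 31: h=14, slots 14,15,16,0 occupied -> index 1.
Insert 286: h=14, slots 14,15,16,0,1 occupied -> index 2.
Table: [609, 31, 286, —, 293, —, —, —, 110, —, —, —, —, —, 439, 830, 865]

6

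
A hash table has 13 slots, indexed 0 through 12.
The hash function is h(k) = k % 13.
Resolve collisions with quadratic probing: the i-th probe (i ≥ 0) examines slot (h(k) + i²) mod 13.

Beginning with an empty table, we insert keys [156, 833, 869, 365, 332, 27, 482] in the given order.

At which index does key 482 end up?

156: h=0 => slot 0
833: h=1 => slot 1
869: h=11 => slot 11
365: h=1, probe 1,2 => slot 2
332: h=7 => slot 7
27: h=1, probe 1,2,5 => slot 5
482: h=1, probe 1,2,5,10 => slot 10
Table: [156, 833, 365, ∅, ∅, 27, ∅, 332, ∅, ∅, 482, 869, ∅]

10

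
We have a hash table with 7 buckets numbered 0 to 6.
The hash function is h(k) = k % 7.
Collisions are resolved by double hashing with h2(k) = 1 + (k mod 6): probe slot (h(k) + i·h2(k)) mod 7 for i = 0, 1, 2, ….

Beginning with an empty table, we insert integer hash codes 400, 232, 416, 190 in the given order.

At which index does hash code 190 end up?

Insert 400: h=1, slot 1 empty -> index 1.
Insert 232: h=1, h2=5, slot 1 occupied -> index 6.
Insert 416: h=3, slot 3 empty -> index 3.
Insert 190: h=1, h2=5, slots 1,6 occupied -> index 4.
Table: [∅, 400, ∅, 416, 190, ∅, 232]

4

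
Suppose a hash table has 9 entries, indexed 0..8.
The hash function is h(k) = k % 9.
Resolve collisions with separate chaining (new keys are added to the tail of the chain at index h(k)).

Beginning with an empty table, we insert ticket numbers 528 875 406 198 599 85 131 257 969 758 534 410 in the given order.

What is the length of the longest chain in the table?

528 -> bucket 6
875 -> bucket 2
406 -> bucket 1
198 -> bucket 0
599 -> bucket 5
85 -> bucket 4
131 -> bucket 5 (collision)
257 -> bucket 5 (collision)
969 -> bucket 6 (collision)
758 -> bucket 2 (collision)
534 -> bucket 3
410 -> bucket 5 (collision)
Final buckets:
0: 198
1: 406
2: 875 -> 758
3: 534
4: 85
5: 599 -> 131 -> 257 -> 410
6: 528 -> 969
7: .
8: .

4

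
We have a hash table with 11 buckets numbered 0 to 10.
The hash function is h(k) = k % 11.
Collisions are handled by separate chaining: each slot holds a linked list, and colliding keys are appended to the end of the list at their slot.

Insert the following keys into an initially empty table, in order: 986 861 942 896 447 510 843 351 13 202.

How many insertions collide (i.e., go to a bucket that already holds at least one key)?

986 -> bucket 7
861 -> bucket 3
942 -> bucket 7 (collision)
896 -> bucket 5
447 -> bucket 7 (collision)
510 -> bucket 4
843 -> bucket 7 (collision)
351 -> bucket 10
13 -> bucket 2
202 -> bucket 4 (collision)
Final buckets:
0: —
1: —
2: 13
3: 861
4: 510 -> 202
5: 896
6: —
7: 986 -> 942 -> 447 -> 843
8: —
9: —
10: 351

4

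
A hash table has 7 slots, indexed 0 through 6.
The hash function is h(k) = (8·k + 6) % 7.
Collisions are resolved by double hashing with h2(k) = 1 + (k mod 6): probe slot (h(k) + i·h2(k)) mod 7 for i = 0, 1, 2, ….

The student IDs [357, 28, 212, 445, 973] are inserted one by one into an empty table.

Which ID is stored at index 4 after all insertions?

Insert 357: h=6, slot 6 empty → index 6.
Insert 28: h=6, h2=5, slot 6 occupied → index 4.
Insert 212: h=1, slot 1 empty → index 1.
Insert 445: h=3, slot 3 empty → index 3.
Insert 973: h=6, h2=2, slots 6,1,3 occupied → index 5.
Table: [—, 212, —, 445, 28, 973, 357]

28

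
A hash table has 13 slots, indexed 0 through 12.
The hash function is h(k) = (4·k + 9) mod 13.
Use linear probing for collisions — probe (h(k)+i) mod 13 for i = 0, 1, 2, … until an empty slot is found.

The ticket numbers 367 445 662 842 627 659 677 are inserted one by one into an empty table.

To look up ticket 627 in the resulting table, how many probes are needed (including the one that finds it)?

4

367: h=8 => slot 8
445: h=8, probe 8,9 => slot 9
662: h=5 => slot 5
842: h=10 => slot 10
627: h=8, probe 8,9,10,11 => slot 11
659: h=6 => slot 6
677: h=0 => slot 0
Table: [677, —, —, —, —, 662, 659, —, 367, 445, 842, 627, —]
Lookup 627: h=8, probe 8,9,10,11 → found at 11.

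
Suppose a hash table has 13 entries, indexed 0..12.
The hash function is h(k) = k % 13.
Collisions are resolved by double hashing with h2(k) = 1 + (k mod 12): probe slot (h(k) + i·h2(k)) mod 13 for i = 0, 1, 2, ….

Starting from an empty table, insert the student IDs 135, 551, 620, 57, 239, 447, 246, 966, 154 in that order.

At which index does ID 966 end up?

11

Insert 135: h=5, slot 5 empty -> index 5.
Insert 551: h=5, h2=12, slot 5 occupied -> index 4.
Insert 620: h=9, slot 9 empty -> index 9.
Insert 57: h=5, h2=10, slot 5 occupied -> index 2.
Insert 239: h=5, h2=12, slots 5,4 occupied -> index 3.
Insert 447: h=5, h2=4, slots 5,9 occupied -> index 0.
Insert 246: h=12, slot 12 empty -> index 12.
Insert 966: h=4, h2=7, slot 4 occupied -> index 11.
Insert 154: h=11, h2=11, slots 11,9 occupied -> index 7.
Table: [447, ∅, 57, 239, 551, 135, ∅, 154, ∅, 620, ∅, 966, 246]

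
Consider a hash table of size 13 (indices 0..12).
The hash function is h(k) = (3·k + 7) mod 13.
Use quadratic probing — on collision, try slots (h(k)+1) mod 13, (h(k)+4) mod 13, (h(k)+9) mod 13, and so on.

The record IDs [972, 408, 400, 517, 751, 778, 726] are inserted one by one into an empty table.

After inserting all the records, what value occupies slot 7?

972 hashes to 11; slot 11 is free -> place at 11.
408 hashes to 9; slot 9 is free -> place at 9.
400 hashes to 11; 11 taken -> place at 12.
517 hashes to 11; 11,12 taken -> place at 2.
751 hashes to 11; 11,12,2 taken -> place at 7.
778 hashes to 1; slot 1 is free -> place at 1.
726 hashes to 1; 1,2 taken -> place at 5.
Table: [_, 778, 517, _, _, 726, _, 751, _, 408, _, 972, 400]

751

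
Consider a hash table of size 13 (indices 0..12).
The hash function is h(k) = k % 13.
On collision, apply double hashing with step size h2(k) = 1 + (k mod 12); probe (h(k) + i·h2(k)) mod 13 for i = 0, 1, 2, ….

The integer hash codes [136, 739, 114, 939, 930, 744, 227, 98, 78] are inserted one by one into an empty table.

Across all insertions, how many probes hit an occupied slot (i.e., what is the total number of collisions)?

6

Insert 136: h=6, slot 6 empty => index 6.
Insert 739: h=11, slot 11 empty => index 11.
Insert 114: h=10, slot 10 empty => index 10.
Insert 939: h=3, slot 3 empty => index 3.
Insert 930: h=7, slot 7 empty => index 7.
Insert 744: h=3, h2=1, slot 3 occupied => index 4.
Insert 227: h=6, h2=12, slot 6 occupied => index 5.
Insert 98: h=7, h2=3, slots 7,10 occupied => index 0.
Insert 78: h=0, h2=7, slots 0,7 occupied => index 1.
Table: [98, 78, -, 939, 744, 227, 136, 930, -, -, 114, 739, -]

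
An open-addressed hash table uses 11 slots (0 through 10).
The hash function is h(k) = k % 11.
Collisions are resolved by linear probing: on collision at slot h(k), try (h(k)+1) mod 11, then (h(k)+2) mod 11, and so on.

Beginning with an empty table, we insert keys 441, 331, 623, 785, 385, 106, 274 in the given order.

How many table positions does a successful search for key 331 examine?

2

441 hashes to 1; slot 1 is free → place at 1.
331 hashes to 1; 1 taken → place at 2.
623 hashes to 7; slot 7 is free → place at 7.
785 hashes to 4; slot 4 is free → place at 4.
385 hashes to 0; slot 0 is free → place at 0.
106 hashes to 7; 7 taken → place at 8.
274 hashes to 10; slot 10 is free → place at 10.
Table: [385, 441, 331, ∅, 785, ∅, ∅, 623, 106, ∅, 274]
Lookup 331: h=1, probe 1,2 → found at 2.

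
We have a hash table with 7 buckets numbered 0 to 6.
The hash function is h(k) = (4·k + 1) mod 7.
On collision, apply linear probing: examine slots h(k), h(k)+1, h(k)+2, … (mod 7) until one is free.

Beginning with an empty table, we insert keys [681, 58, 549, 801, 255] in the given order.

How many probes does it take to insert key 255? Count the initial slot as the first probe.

Insert 681: h=2, slot 2 empty → index 2.
Insert 58: h=2, slot 2 occupied → index 3.
Insert 549: h=6, slot 6 empty → index 6.
Insert 801: h=6, slot 6 occupied → index 0.
Insert 255: h=6, slots 6,0 occupied → index 1.
Table: [801, 255, 681, 58, ., ., 549]

3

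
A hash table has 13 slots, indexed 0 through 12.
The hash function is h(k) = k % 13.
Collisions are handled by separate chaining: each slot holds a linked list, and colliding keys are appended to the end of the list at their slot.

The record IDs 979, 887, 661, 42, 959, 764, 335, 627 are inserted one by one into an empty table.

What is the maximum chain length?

Insert 979: h=4, bucket 4 empty → new chain.
Insert 887: h=3, bucket 3 empty → new chain.
Insert 661: h=11, bucket 11 empty → new chain.
Insert 42: h=3, bucket 3 nonempty → append to chain.
Insert 959: h=10, bucket 10 empty → new chain.
Insert 764: h=10, bucket 10 nonempty → append to chain.
Insert 335: h=10, bucket 10 nonempty → append to chain.
Insert 627: h=3, bucket 3 nonempty → append to chain.
Final buckets:
0: -
1: -
2: -
3: 887 -> 42 -> 627
4: 979
5: -
6: -
7: -
8: -
9: -
10: 959 -> 764 -> 335
11: 661
12: -

3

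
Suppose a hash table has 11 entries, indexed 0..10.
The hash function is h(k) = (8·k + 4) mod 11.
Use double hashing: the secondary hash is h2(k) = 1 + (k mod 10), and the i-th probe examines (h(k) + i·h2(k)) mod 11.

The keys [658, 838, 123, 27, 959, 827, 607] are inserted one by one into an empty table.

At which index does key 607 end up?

3

Insert 658: h=10, slot 10 empty → index 10.
Insert 838: h=9, slot 9 empty → index 9.
Insert 123: h=9, h2=4, slot 9 occupied → index 2.
Insert 27: h=0, slot 0 empty → index 0.
Insert 959: h=9, h2=10, slot 9 occupied → index 8.
Insert 827: h=9, h2=8, slot 9 occupied → index 6.
Insert 607: h=9, h2=8, slots 9,6 occupied → index 3.
Table: [27, _, 123, 607, _, _, 827, _, 959, 838, 658]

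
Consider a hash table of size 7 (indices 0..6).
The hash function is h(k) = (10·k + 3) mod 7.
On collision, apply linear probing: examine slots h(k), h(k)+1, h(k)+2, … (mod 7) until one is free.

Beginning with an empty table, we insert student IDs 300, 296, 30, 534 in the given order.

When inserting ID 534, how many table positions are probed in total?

Insert 300: h=0, slot 0 empty -> index 0.
Insert 296: h=2, slot 2 empty -> index 2.
Insert 30: h=2, slot 2 occupied -> index 3.
Insert 534: h=2, slots 2,3 occupied -> index 4.
Table: [300, ., 296, 30, 534, ., .]

3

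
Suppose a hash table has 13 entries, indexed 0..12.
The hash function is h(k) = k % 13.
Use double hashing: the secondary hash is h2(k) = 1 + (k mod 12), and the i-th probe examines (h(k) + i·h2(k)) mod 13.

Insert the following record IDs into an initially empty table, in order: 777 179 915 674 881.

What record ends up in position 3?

881

Insert 777: h=10, slot 10 empty → index 10.
Insert 179: h=10, h2=12, slot 10 occupied → index 9.
Insert 915: h=5, slot 5 empty → index 5.
Insert 674: h=11, slot 11 empty → index 11.
Insert 881: h=10, h2=6, slot 10 occupied → index 3.
Table: [., ., ., 881, ., 915, ., ., ., 179, 777, 674, .]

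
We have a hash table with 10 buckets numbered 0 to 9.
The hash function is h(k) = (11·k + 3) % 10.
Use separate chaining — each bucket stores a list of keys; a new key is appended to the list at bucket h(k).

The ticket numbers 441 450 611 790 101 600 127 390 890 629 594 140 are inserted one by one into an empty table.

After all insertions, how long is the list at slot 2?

Insert 441: h=4, bucket 4 empty -> new chain.
Insert 450: h=3, bucket 3 empty -> new chain.
Insert 611: h=4, bucket 4 nonempty -> append to chain.
Insert 790: h=3, bucket 3 nonempty -> append to chain.
Insert 101: h=4, bucket 4 nonempty -> append to chain.
Insert 600: h=3, bucket 3 nonempty -> append to chain.
Insert 127: h=0, bucket 0 empty -> new chain.
Insert 390: h=3, bucket 3 nonempty -> append to chain.
Insert 890: h=3, bucket 3 nonempty -> append to chain.
Insert 629: h=2, bucket 2 empty -> new chain.
Insert 594: h=7, bucket 7 empty -> new chain.
Insert 140: h=3, bucket 3 nonempty -> append to chain.
Final buckets:
0: 127
1: ∅
2: 629
3: 450 -> 790 -> 600 -> 390 -> 890 -> 140
4: 441 -> 611 -> 101
5: ∅
6: ∅
7: 594
8: ∅
9: ∅

1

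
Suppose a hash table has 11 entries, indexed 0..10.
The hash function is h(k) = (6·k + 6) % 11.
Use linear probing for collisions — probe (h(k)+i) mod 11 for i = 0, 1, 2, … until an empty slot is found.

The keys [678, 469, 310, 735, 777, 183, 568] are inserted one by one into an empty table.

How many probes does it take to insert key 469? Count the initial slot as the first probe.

Insert 678: h=4, slot 4 empty → index 4.
Insert 469: h=4, slot 4 occupied → index 5.
Insert 310: h=7, slot 7 empty → index 7.
Insert 735: h=5, slot 5 occupied → index 6.
Insert 777: h=4, slots 4,5,6,7 occupied → index 8.
Insert 183: h=4, slots 4,5,6,7,8 occupied → index 9.
Insert 568: h=4, slots 4,5,6,7,8,9 occupied → index 10.
Table: [—, —, —, —, 678, 469, 735, 310, 777, 183, 568]

2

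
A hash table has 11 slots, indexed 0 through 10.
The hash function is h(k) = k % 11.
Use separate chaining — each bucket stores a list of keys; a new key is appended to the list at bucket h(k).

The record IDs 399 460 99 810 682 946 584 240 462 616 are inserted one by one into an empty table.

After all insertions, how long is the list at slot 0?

5

Insert 399: h=3, bucket 3 empty → new chain.
Insert 460: h=9, bucket 9 empty → new chain.
Insert 99: h=0, bucket 0 empty → new chain.
Insert 810: h=7, bucket 7 empty → new chain.
Insert 682: h=0, bucket 0 nonempty → append to chain.
Insert 946: h=0, bucket 0 nonempty → append to chain.
Insert 584: h=1, bucket 1 empty → new chain.
Insert 240: h=9, bucket 9 nonempty → append to chain.
Insert 462: h=0, bucket 0 nonempty → append to chain.
Insert 616: h=0, bucket 0 nonempty → append to chain.
Final buckets:
0: 99 -> 682 -> 946 -> 462 -> 616
1: 584
2: -
3: 399
4: -
5: -
6: -
7: 810
8: -
9: 460 -> 240
10: -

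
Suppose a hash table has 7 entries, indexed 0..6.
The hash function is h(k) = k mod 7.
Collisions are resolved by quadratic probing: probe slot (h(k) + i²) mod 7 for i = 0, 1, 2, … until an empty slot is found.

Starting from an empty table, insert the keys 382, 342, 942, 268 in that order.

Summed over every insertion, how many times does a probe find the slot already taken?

1

382: h=4 => slot 4
342: h=6 => slot 6
942: h=4, probe 4,5 => slot 5
268: h=2 => slot 2
Table: [∅, ∅, 268, ∅, 382, 942, 342]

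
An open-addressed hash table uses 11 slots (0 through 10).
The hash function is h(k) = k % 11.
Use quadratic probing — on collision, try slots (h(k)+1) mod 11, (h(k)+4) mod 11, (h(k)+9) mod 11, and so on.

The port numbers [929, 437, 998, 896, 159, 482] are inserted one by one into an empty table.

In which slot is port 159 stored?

929 hashes to 5; slot 5 is free -> place at 5.
437 hashes to 8; slot 8 is free -> place at 8.
998 hashes to 8; 8 taken -> place at 9.
896 hashes to 5; 5 taken -> place at 6.
159 hashes to 5; 5,6,9 taken -> place at 3.
482 hashes to 9; 9 taken -> place at 10.
Table: [—, —, —, 159, —, 929, 896, —, 437, 998, 482]

3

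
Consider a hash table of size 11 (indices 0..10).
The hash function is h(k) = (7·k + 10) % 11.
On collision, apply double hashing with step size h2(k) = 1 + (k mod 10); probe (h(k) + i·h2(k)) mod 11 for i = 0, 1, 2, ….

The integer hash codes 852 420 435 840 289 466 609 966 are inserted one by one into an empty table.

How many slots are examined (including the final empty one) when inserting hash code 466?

852 hashes to 1; slot 1 is free => place at 1.
420 hashes to 2; slot 2 is free => place at 2.
435 hashes to 8; slot 8 is free => place at 8.
840 hashes to 5; slot 5 is free => place at 5.
289 hashes to 9; slot 9 is free => place at 9.
466 hashes to 5, h2=7; 5,1,8 taken => place at 4.
609 hashes to 5, h2=10; 5,4 taken => place at 3.
966 hashes to 7; slot 7 is free => place at 7.
Table: [-, 852, 420, 609, 466, 840, -, 966, 435, 289, -]

4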